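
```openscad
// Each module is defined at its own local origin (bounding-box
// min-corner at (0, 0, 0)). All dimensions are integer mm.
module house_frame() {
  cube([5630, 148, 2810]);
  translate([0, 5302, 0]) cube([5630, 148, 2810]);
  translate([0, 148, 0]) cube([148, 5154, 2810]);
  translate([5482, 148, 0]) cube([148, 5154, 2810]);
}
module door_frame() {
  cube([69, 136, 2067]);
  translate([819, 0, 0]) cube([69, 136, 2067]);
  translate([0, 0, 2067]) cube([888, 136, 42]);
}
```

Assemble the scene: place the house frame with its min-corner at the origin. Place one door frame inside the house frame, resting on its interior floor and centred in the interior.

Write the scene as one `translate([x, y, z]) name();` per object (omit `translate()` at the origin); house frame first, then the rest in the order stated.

house_frame();
translate([2371, 2657, 0]) door_frame();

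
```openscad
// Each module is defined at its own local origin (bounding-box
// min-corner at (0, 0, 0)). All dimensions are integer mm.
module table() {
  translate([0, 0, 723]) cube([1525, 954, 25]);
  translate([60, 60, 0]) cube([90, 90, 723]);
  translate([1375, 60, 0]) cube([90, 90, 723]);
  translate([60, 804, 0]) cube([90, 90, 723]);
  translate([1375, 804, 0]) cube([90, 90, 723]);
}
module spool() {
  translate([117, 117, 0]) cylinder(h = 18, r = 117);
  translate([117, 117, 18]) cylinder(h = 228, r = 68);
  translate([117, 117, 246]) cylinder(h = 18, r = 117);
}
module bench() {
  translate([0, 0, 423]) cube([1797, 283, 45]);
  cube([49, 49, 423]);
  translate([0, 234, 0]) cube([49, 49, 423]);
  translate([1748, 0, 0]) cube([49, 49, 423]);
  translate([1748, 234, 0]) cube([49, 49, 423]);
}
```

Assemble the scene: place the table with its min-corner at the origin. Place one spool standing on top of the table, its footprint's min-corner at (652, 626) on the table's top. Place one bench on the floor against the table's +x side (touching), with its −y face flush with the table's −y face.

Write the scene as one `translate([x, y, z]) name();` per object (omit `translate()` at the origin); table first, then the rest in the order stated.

table();
translate([652, 626, 748]) spool();
translate([1525, 0, 0]) bench();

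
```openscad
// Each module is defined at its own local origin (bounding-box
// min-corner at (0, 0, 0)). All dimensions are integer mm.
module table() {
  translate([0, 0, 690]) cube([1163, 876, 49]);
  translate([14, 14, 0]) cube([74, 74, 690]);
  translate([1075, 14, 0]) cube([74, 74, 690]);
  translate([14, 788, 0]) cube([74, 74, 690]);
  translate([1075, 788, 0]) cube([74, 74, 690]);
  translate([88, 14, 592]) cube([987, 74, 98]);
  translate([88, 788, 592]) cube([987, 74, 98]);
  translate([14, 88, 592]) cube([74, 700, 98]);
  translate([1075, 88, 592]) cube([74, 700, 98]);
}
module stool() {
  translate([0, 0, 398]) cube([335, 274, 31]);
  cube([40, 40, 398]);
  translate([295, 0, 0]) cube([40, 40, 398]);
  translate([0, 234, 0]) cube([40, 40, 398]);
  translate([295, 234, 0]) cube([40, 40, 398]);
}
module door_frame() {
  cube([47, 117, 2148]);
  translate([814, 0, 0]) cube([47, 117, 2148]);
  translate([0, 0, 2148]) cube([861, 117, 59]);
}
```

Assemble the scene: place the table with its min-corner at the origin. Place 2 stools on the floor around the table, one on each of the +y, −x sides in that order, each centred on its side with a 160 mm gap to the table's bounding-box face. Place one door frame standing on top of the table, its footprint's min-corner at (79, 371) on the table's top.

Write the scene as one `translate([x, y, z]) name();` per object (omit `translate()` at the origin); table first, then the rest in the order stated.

table();
translate([414, 1036, 0]) stool();
translate([-495, 301, 0]) stool();
translate([79, 371, 739]) door_frame();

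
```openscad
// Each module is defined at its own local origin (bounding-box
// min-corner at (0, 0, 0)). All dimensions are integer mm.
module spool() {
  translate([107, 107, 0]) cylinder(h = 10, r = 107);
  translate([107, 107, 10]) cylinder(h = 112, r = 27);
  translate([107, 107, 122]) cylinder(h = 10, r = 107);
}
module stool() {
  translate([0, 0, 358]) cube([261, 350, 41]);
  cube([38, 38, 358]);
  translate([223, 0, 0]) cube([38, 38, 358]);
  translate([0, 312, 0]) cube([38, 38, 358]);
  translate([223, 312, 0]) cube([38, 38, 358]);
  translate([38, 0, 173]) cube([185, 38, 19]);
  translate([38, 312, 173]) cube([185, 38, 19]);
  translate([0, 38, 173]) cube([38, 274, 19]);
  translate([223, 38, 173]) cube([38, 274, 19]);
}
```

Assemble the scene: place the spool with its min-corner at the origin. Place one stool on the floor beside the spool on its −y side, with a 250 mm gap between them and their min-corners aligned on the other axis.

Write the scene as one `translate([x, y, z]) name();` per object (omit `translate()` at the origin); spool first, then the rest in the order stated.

spool();
translate([0, -600, 0]) stool();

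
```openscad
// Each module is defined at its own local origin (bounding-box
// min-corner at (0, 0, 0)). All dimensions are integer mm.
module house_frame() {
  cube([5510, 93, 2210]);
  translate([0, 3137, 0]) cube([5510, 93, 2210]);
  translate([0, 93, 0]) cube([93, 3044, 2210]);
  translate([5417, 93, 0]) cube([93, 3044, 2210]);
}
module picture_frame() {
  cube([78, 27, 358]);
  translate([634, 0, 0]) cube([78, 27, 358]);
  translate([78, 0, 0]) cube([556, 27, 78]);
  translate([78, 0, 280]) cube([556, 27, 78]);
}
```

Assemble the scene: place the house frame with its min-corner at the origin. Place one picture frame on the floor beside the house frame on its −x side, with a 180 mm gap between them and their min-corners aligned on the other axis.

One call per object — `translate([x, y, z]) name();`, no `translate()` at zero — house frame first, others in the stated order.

house_frame();
translate([-892, 0, 0]) picture_frame();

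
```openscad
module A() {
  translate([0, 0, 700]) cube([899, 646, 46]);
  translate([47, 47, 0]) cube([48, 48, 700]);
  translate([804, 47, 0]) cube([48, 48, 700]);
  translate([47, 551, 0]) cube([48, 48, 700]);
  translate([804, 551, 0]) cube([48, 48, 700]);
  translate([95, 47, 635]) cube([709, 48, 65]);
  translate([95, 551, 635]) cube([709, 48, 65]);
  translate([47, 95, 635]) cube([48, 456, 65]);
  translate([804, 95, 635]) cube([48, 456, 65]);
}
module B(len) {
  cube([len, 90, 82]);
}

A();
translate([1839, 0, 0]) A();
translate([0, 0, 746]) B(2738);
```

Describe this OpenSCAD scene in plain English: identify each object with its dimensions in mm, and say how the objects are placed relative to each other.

A is a rectangular dining table. The top is 899×646×46 mm with its upper surface at z = 746 mm. It stands on four 48×48 mm square legs, each inset 47 mm from the nearest pair of top edges, running from the floor to the underside of the top. Four apron rails, 48 mm thick and 65 mm tall, run between adjacent legs with their top edges flush with the underside of the top and their outer faces flush with the legs' outer faces.

B is a rectangular beam 2738 mm long (x), 90 mm deep (y), 82 mm thick (z).

The beam spans the tops of two tables placed 940 mm apart, resting at z = 746 mm.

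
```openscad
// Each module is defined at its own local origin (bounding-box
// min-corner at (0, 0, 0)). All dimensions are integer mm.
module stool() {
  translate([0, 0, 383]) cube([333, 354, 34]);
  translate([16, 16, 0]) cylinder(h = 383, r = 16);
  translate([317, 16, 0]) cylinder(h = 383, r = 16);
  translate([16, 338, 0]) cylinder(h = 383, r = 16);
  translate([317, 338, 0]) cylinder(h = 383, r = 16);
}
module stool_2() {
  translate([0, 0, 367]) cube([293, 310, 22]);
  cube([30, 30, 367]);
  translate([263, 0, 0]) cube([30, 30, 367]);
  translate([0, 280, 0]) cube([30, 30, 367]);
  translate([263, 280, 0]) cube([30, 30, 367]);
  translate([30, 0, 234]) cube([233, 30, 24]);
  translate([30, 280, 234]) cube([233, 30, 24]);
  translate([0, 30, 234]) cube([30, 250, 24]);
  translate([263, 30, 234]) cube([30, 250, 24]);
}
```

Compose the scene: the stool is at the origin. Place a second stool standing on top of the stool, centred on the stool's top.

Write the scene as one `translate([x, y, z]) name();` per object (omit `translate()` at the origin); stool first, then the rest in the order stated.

stool();
translate([20, 22, 417]) stool_2();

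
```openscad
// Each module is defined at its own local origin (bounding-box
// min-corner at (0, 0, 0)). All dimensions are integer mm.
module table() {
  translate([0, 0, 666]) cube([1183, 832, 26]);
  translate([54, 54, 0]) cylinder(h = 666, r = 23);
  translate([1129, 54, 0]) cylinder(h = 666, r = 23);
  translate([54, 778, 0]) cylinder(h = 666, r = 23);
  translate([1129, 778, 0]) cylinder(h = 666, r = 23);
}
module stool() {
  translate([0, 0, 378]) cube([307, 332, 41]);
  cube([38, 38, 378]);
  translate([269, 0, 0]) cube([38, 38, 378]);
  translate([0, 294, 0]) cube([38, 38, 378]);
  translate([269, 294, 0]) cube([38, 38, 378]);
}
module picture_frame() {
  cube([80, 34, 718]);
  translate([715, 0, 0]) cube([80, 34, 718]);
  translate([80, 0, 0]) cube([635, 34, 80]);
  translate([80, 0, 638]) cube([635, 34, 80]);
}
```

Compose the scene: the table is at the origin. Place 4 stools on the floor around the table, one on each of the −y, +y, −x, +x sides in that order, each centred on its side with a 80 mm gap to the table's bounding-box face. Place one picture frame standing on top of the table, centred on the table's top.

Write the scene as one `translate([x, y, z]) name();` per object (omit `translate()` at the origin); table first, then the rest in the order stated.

table();
translate([438, -412, 0]) stool();
translate([438, 912, 0]) stool();
translate([-387, 250, 0]) stool();
translate([1263, 250, 0]) stool();
translate([194, 399, 692]) picture_frame();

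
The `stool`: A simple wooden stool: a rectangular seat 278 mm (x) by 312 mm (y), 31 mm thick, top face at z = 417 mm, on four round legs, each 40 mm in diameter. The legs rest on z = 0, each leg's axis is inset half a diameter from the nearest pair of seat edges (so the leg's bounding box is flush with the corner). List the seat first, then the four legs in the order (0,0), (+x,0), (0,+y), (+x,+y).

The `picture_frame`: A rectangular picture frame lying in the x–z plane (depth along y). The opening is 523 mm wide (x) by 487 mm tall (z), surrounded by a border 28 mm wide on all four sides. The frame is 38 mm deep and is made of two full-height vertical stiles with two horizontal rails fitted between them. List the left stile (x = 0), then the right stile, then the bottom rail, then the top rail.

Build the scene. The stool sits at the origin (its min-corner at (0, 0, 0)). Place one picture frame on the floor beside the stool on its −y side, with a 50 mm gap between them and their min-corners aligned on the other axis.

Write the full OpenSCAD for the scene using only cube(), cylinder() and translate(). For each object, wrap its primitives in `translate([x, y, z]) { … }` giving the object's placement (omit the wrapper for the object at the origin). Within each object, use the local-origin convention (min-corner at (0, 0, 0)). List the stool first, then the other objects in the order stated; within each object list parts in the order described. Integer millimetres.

translate([0, 0, 386]) cube([278, 312, 31]);
translate([20, 20, 0]) cylinder(h = 386, r = 20);
translate([258, 20, 0]) cylinder(h = 386, r = 20);
translate([20, 292, 0]) cylinder(h = 386, r = 20);
translate([258, 292, 0]) cylinder(h = 386, r = 20);
translate([0, -88, 0]) {
  cube([28, 38, 543]);
  translate([551, 0, 0]) cube([28, 38, 543]);
  translate([28, 0, 0]) cube([523, 38, 28]);
  translate([28, 0, 515]) cube([523, 38, 28]);
}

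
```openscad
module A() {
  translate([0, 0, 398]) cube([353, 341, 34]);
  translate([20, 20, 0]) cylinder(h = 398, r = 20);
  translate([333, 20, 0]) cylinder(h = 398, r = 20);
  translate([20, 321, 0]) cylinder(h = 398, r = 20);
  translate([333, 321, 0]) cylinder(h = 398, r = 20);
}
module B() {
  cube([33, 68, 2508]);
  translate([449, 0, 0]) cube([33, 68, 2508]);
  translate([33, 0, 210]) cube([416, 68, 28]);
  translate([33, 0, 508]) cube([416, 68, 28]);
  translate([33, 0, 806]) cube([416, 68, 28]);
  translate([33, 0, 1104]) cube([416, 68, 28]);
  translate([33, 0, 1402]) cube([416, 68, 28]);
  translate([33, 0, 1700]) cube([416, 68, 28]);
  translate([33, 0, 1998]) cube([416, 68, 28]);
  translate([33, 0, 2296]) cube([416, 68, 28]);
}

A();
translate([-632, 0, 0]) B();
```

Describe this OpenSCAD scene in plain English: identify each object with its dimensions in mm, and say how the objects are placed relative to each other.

A is a simple wooden stool: a rectangular seat 353 mm (x) by 341 mm (y), 34 mm thick, top face at z = 432 mm, on four round legs, each 40 mm in diameter. The legs rest on z = 0, each leg's axis is inset half a diameter from the nearest pair of seat edges (so the leg's bounding box is flush with the corner).

B is a straight ladder. Two 33×68 mm vertical rails, 2508 mm tall, stand 482 mm apart (outside-to-outside) with their front faces coplanar on the −y side. 8 rungs, each 68 mm deep and 28 mm tall, span between the inner faces of the rails, front faces flush with the rails. The lowest rung's underside is at z = 210 mm and rungs are spaced 298 mm apart (underside to underside).

The ladder is on the floor beside the stool on its −x side.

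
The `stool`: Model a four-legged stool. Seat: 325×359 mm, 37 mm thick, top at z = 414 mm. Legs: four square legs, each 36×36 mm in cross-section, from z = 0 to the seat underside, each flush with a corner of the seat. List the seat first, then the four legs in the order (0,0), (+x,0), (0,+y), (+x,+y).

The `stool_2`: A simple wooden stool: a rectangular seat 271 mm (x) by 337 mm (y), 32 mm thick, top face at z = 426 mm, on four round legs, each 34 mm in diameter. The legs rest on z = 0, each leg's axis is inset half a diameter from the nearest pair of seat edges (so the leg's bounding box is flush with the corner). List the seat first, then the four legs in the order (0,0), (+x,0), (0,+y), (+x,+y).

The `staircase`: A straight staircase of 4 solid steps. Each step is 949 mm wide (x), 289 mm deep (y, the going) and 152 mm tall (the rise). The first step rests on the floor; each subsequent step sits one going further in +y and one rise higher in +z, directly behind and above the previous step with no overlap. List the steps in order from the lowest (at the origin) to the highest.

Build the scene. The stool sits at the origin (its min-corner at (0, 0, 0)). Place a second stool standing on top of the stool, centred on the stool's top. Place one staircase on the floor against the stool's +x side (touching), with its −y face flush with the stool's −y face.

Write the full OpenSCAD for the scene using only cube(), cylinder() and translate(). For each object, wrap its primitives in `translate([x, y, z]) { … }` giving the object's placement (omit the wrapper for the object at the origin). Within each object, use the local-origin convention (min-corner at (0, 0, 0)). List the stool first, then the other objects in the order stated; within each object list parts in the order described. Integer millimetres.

translate([0, 0, 377]) cube([325, 359, 37]);
cube([36, 36, 377]);
translate([289, 0, 0]) cube([36, 36, 377]);
translate([0, 323, 0]) cube([36, 36, 377]);
translate([289, 323, 0]) cube([36, 36, 377]);
translate([27, 11, 414]) {
  translate([0, 0, 394]) cube([271, 337, 32]);
  translate([17, 17, 0]) cylinder(h = 394, r = 17);
  translate([254, 17, 0]) cylinder(h = 394, r = 17);
  translate([17, 320, 0]) cylinder(h = 394, r = 17);
  translate([254, 320, 0]) cylinder(h = 394, r = 17);
}
translate([325, 0, 0]) {
  cube([949, 289, 152]);
  translate([0, 289, 152]) cube([949, 289, 152]);
  translate([0, 578, 304]) cube([949, 289, 152]);
  translate([0, 867, 456]) cube([949, 289, 152]);
}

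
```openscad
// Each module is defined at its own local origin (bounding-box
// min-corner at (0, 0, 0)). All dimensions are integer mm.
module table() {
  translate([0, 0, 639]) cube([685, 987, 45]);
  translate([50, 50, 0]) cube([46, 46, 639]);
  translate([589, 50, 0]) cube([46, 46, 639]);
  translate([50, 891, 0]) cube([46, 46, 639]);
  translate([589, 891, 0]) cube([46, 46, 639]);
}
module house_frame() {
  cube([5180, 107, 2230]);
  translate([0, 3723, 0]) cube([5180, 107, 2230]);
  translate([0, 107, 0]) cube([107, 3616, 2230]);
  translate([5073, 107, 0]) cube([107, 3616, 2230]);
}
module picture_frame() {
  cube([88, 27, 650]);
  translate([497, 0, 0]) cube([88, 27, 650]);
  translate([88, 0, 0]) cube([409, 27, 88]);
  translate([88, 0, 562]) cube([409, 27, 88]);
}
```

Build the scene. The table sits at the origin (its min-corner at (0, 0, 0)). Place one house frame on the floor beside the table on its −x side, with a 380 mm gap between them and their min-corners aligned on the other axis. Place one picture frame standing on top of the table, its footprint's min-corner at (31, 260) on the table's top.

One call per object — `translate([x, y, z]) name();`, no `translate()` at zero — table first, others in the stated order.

table();
translate([-5560, 0, 0]) house_frame();
translate([31, 260, 684]) picture_frame();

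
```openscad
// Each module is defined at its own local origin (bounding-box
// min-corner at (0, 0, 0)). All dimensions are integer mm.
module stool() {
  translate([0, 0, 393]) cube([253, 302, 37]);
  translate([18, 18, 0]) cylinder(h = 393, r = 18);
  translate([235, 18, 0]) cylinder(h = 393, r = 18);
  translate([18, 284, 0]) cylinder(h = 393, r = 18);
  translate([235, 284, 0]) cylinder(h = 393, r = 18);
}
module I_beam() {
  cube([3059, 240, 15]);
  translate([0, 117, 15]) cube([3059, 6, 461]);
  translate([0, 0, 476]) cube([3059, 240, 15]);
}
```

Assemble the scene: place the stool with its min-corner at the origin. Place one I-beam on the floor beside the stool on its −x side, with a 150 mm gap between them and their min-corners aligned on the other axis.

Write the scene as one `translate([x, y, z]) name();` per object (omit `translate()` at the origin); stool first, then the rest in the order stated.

stool();
translate([-3209, 0, 0]) I_beam();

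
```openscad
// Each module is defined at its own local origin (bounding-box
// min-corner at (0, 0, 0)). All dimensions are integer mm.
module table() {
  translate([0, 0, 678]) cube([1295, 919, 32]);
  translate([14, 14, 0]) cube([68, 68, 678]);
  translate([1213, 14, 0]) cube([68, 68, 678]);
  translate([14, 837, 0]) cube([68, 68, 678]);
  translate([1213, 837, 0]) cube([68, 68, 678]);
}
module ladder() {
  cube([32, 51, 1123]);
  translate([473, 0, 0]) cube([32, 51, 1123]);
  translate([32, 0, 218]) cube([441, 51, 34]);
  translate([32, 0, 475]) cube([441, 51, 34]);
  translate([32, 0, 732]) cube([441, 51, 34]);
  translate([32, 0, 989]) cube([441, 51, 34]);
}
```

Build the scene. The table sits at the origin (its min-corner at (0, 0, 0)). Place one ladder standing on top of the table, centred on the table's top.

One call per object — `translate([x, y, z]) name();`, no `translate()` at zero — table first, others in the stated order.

table();
translate([395, 434, 710]) ladder();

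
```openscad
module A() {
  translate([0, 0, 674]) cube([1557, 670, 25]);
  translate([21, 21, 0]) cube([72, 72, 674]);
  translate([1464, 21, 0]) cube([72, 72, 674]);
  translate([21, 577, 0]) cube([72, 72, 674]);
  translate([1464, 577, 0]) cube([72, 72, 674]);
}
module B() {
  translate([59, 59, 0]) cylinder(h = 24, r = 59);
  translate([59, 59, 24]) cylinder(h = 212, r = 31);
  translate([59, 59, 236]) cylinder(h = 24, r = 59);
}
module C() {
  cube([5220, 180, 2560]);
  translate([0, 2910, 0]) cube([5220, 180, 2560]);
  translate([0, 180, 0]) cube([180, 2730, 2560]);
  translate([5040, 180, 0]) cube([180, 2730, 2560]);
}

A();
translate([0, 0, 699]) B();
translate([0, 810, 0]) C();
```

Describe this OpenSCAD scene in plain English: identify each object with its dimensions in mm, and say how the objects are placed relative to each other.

A is a rectangular dining table. The top is 1557×670×25 mm with its upper surface at z = 699 mm. It stands on four 72×72 mm square legs, each inset 21 mm from the nearest pair of top edges, running from the floor to the underside of the top.

B is a spool: two coaxial disc flanges of radius 59 mm and thickness 24 mm, joined by a core cylinder of radius 31 mm and height 212 mm. The lower flange rests on z = 0 and the three cylinders share a vertical axis.

C is a box-shaped house frame (walls only): outside footprint 5220×3090 mm, wall height 2560 mm, wall thickness 180 mm. The two y-facing walls run the full x-width; the two x-facing walls fit between the inner faces of the y-facing walls.

The spool is on top of the table. The house frame is on the floor beside the table on its +y side.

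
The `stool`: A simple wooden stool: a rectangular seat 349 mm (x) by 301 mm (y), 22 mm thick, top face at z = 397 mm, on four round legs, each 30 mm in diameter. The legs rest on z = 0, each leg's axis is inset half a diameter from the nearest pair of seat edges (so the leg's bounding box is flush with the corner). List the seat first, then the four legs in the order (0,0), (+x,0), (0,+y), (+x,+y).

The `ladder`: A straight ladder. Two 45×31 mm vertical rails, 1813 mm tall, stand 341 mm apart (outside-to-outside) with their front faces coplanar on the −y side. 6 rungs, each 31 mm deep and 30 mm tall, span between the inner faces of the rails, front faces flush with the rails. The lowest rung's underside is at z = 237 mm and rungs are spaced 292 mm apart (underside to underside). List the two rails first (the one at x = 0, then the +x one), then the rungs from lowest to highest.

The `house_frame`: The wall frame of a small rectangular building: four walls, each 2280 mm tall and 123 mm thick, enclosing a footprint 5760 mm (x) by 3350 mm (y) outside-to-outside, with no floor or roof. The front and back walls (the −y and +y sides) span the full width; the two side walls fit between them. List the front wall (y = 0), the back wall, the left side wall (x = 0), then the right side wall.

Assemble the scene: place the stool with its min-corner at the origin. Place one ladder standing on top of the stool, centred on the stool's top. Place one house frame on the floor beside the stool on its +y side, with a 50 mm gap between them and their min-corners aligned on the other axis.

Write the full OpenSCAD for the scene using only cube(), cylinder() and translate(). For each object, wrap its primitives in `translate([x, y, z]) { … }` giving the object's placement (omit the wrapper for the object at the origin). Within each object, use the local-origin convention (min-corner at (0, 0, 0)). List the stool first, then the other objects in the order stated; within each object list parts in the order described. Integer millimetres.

translate([0, 0, 375]) cube([349, 301, 22]);
translate([15, 15, 0]) cylinder(h = 375, r = 15);
translate([334, 15, 0]) cylinder(h = 375, r = 15);
translate([15, 286, 0]) cylinder(h = 375, r = 15);
translate([334, 286, 0]) cylinder(h = 375, r = 15);
translate([4, 135, 397]) {
  cube([45, 31, 1813]);
  translate([296, 0, 0]) cube([45, 31, 1813]);
  translate([45, 0, 237]) cube([251, 31, 30]);
  translate([45, 0, 529]) cube([251, 31, 30]);
  translate([45, 0, 821]) cube([251, 31, 30]);
  translate([45, 0, 1113]) cube([251, 31, 30]);
  translate([45, 0, 1405]) cube([251, 31, 30]);
  translate([45, 0, 1697]) cube([251, 31, 30]);
}
translate([0, 351, 0]) {
  cube([5760, 123, 2280]);
  translate([0, 3227, 0]) cube([5760, 123, 2280]);
  translate([0, 123, 0]) cube([123, 3104, 2280]);
  translate([5637, 123, 0]) cube([123, 3104, 2280]);
}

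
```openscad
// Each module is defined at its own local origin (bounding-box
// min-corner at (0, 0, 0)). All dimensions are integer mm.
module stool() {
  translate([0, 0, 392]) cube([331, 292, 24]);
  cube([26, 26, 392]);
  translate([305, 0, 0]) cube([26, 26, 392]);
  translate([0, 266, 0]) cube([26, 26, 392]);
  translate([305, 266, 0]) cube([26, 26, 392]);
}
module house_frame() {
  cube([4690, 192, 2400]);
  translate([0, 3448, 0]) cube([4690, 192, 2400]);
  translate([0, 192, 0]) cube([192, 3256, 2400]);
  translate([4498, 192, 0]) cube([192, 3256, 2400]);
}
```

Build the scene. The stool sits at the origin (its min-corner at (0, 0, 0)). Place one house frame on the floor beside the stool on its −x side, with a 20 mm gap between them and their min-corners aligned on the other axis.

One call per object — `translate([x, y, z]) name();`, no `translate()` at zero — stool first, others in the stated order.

stool();
translate([-4710, 0, 0]) house_frame();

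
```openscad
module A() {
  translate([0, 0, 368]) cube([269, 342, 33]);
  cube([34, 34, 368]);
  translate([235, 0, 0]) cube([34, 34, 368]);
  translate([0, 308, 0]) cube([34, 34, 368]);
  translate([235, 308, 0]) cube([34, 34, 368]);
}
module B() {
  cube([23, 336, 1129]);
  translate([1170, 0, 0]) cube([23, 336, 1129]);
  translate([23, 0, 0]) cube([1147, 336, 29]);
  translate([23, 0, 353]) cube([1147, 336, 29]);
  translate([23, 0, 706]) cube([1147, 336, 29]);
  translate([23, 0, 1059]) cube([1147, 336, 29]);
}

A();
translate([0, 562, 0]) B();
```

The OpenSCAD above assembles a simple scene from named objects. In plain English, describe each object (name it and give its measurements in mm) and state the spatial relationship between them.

A is a four-legged stool. The seat is a 269×342×33 mm slab whose top surface is at z = 401 mm; four square legs, each 34×34 mm in cross-section, run from the floor (z = 0) to the underside of the seat, each flush with a corner of the seat.

B is a bookshelf 1193 mm wide overall, 336 mm deep and 1129 mm tall. The two sides are 23 mm thick vertical panels. 4 horizontal shelves of 29 mm thickness span between the inner faces of the sides; the lowest shelf sits on the floor and shelves are stacked with a clear vertical gap of 324 mm between each pair.

The bookshelf is on the floor beside the stool on its +y side.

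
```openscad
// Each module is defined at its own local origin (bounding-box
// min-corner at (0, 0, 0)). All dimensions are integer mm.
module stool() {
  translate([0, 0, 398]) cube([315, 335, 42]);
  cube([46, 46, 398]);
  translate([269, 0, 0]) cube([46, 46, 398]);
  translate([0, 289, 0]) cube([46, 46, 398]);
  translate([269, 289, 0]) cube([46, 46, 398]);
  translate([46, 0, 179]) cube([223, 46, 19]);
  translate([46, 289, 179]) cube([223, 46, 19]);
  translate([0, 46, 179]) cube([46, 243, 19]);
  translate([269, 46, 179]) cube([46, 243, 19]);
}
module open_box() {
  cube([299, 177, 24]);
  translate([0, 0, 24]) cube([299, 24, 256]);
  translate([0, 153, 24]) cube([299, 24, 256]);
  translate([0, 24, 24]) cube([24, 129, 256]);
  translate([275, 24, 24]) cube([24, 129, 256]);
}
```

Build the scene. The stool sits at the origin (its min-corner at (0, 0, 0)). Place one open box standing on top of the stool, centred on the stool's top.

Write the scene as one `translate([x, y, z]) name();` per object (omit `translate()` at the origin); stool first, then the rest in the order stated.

stool();
translate([8, 79, 440]) open_box();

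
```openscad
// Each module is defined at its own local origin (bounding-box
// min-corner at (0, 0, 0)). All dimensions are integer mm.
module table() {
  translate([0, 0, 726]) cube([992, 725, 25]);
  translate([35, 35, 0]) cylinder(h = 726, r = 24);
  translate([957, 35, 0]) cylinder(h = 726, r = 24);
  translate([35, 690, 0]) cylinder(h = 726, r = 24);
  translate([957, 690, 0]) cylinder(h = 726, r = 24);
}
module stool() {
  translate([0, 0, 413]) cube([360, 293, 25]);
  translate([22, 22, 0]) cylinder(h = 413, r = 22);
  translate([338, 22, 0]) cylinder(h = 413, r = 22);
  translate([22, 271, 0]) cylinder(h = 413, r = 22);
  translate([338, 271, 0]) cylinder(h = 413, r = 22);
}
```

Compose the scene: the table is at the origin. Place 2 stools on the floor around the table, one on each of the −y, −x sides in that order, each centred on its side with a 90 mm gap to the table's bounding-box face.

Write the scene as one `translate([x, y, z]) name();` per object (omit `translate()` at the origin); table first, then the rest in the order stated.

table();
translate([316, -383, 0]) stool();
translate([-450, 216, 0]) stool();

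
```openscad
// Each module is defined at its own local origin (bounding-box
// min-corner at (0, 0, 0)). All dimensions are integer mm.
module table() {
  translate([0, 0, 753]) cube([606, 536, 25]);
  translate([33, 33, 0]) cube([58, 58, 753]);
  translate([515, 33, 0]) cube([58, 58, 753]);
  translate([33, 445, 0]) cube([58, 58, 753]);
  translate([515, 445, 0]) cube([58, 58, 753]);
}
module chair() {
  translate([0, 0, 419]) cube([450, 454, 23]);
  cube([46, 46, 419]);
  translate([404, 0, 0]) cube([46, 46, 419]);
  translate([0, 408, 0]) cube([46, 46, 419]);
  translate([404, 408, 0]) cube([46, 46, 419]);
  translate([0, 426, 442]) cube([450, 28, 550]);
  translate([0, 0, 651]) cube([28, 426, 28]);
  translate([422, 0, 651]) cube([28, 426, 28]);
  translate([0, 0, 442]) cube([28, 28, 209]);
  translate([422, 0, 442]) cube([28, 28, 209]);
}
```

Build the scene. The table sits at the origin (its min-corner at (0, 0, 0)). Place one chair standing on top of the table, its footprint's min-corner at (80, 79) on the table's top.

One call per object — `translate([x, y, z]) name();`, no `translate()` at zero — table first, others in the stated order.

table();
translate([80, 79, 778]) chair();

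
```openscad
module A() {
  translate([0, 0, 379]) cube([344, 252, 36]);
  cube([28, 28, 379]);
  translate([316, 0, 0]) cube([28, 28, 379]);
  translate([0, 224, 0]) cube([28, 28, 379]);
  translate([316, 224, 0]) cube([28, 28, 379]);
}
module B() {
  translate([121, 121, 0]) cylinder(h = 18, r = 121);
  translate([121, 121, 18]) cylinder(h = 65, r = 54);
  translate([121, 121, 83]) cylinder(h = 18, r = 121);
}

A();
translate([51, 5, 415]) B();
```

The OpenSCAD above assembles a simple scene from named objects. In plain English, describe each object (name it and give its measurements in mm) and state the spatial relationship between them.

A is a four-legged stool. The seat is a 344×252×36 mm slab whose top surface is at z = 415 mm; four square legs, each 28×28 mm in cross-section, run from the floor (z = 0) to the underside of the seat, each flush with a corner of the seat.

B is a spool: two coaxial disc flanges of radius 121 mm and thickness 18 mm, joined by a core cylinder of radius 54 mm and height 65 mm. The lower flange rests on z = 0 and the three cylinders share a vertical axis.

The spool is on top of the stool, centred.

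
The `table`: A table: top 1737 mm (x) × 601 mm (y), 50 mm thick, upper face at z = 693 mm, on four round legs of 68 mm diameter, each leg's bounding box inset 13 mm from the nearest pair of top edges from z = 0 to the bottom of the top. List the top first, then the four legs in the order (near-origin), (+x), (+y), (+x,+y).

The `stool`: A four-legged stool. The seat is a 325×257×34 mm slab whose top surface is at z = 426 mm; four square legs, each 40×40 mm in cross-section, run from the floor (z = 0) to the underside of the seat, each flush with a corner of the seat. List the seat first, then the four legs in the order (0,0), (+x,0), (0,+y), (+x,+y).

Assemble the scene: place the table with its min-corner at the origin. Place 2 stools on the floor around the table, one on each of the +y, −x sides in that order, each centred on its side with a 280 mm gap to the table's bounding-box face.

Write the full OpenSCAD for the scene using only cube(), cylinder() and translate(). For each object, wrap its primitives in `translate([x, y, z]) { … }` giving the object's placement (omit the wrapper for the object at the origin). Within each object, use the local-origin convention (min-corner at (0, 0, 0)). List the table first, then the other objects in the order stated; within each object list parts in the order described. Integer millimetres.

translate([0, 0, 643]) cube([1737, 601, 50]);
translate([47, 47, 0]) cylinder(h = 643, r = 34);
translate([1690, 47, 0]) cylinder(h = 643, r = 34);
translate([47, 554, 0]) cylinder(h = 643, r = 34);
translate([1690, 554, 0]) cylinder(h = 643, r = 34);
translate([706, 881, 0]) {
  translate([0, 0, 392]) cube([325, 257, 34]);
  cube([40, 40, 392]);
  translate([285, 0, 0]) cube([40, 40, 392]);
  translate([0, 217, 0]) cube([40, 40, 392]);
  translate([285, 217, 0]) cube([40, 40, 392]);
}
translate([-605, 172, 0]) {
  translate([0, 0, 392]) cube([325, 257, 34]);
  cube([40, 40, 392]);
  translate([285, 0, 0]) cube([40, 40, 392]);
  translate([0, 217, 0]) cube([40, 40, 392]);
  translate([285, 217, 0]) cube([40, 40, 392]);
}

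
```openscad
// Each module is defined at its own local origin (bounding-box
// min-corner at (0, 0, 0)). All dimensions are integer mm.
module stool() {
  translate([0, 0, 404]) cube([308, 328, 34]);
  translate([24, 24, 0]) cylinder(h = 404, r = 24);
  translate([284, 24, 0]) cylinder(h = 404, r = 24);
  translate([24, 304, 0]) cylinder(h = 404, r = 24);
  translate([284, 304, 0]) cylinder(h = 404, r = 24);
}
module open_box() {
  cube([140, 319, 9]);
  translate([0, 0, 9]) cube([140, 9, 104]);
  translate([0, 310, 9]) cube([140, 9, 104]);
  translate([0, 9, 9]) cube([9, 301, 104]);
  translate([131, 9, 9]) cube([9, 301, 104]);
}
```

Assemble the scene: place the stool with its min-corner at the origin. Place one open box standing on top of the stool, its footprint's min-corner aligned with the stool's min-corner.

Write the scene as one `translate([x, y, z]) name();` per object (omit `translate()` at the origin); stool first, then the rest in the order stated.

stool();
translate([0, 0, 438]) open_box();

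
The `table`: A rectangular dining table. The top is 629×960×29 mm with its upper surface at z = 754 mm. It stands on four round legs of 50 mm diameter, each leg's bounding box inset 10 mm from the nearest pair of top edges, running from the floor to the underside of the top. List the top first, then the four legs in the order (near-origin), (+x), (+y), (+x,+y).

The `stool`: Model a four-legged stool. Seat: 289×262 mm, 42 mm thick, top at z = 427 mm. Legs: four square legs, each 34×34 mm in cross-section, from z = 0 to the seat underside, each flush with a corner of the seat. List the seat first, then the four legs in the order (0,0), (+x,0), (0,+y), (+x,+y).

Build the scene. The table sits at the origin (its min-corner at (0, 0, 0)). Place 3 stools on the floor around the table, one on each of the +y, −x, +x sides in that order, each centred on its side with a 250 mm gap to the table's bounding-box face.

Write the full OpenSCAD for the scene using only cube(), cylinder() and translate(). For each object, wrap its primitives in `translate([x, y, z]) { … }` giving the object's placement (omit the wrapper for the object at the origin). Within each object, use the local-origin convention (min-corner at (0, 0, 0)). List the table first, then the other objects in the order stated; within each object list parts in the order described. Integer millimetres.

translate([0, 0, 725]) cube([629, 960, 29]);
translate([35, 35, 0]) cylinder(h = 725, r = 25);
translate([594, 35, 0]) cylinder(h = 725, r = 25);
translate([35, 925, 0]) cylinder(h = 725, r = 25);
translate([594, 925, 0]) cylinder(h = 725, r = 25);
translate([170, 1210, 0]) {
  translate([0, 0, 385]) cube([289, 262, 42]);
  cube([34, 34, 385]);
  translate([255, 0, 0]) cube([34, 34, 385]);
  translate([0, 228, 0]) cube([34, 34, 385]);
  translate([255, 228, 0]) cube([34, 34, 385]);
}
translate([-539, 349, 0]) {
  translate([0, 0, 385]) cube([289, 262, 42]);
  cube([34, 34, 385]);
  translate([255, 0, 0]) cube([34, 34, 385]);
  translate([0, 228, 0]) cube([34, 34, 385]);
  translate([255, 228, 0]) cube([34, 34, 385]);
}
translate([879, 349, 0]) {
  translate([0, 0, 385]) cube([289, 262, 42]);
  cube([34, 34, 385]);
  translate([255, 0, 0]) cube([34, 34, 385]);
  translate([0, 228, 0]) cube([34, 34, 385]);
  translate([255, 228, 0]) cube([34, 34, 385]);
}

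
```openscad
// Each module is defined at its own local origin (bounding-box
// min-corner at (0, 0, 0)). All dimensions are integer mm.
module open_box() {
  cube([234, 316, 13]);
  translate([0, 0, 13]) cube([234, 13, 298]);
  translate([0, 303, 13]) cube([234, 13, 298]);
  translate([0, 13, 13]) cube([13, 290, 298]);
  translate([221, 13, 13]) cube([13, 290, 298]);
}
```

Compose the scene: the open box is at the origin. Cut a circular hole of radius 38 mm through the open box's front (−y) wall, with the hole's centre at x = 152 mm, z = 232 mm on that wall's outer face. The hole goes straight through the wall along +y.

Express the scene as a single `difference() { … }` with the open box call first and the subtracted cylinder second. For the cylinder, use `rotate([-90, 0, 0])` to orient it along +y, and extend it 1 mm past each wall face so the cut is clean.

difference() {
  open_box();
  translate([152, -1, 232]) rotate([-90, 0, 0]) cylinder(h = 15, r = 38);
}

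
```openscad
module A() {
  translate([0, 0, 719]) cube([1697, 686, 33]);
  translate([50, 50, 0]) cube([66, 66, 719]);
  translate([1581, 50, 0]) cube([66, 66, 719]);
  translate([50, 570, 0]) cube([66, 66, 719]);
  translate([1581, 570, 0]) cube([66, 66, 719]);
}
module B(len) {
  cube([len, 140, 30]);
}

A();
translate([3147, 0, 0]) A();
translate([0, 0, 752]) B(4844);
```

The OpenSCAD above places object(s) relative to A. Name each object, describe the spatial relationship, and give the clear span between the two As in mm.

Second table starts at x = 3147; first ends at x = 1697; clear span = 3147 − 1697 = 1450 mm.

A is a table. B is a beam. A beam spans the tops of two tables. The clear span between the two tables is 1450 mm.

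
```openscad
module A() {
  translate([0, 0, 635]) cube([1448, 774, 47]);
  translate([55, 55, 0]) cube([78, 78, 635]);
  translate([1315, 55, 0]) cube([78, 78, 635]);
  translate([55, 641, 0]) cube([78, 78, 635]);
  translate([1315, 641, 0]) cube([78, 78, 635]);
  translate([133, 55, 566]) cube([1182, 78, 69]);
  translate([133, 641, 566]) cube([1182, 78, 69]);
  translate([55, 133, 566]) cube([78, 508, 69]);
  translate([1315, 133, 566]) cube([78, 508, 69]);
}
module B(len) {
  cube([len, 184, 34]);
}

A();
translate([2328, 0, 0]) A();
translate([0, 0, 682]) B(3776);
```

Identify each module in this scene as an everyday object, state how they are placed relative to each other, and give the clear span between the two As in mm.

Second table starts at x = 2328; first ends at x = 1448; clear span = 2328 − 1448 = 880 mm.

A is a table. B is a beam. A beam spans the tops of two tables. The clear span between the two tables is 880 mm.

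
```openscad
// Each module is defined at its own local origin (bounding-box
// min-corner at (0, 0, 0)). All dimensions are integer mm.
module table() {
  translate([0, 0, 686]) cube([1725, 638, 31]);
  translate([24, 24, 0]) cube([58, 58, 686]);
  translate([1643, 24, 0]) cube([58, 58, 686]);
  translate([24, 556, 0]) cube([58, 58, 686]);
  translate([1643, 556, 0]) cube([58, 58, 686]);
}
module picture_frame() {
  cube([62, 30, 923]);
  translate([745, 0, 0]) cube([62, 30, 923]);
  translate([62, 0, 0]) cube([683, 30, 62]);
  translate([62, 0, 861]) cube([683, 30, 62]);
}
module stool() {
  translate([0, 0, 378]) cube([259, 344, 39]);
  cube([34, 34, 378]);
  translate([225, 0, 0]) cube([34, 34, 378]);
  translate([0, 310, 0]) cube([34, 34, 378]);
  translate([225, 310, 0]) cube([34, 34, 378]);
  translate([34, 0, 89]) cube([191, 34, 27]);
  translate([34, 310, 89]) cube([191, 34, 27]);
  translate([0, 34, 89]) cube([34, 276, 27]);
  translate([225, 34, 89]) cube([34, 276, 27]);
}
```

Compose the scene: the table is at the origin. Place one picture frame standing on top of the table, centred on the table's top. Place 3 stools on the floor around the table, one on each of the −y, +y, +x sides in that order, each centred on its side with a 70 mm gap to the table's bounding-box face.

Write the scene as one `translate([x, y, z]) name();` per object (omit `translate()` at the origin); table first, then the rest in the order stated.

table();
translate([459, 304, 717]) picture_frame();
translate([733, -414, 0]) stool();
translate([733, 708, 0]) stool();
translate([1795, 147, 0]) stool();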